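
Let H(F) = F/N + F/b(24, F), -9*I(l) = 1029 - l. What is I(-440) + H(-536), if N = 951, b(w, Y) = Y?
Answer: -464428/2853 ≈ -162.79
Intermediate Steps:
I(l) = -343/3 + l/9 (I(l) = -(1029 - l)/9 = -343/3 + l/9)
H(F) = 1 + F/951 (H(F) = F/951 + F/F = F*(1/951) + 1 = F/951 + 1 = 1 + F/951)
I(-440) + H(-536) = (-343/3 + (⅑)*(-440)) + (1 + (1/951)*(-536)) = (-343/3 - 440/9) + (1 - 536/951) = -1469/9 + 415/951 = -464428/2853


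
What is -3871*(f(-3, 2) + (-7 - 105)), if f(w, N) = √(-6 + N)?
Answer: 433552 - 7742*I ≈ 4.3355e+5 - 7742.0*I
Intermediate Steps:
-3871*(f(-3, 2) + (-7 - 105)) = -3871*(√(-6 + 2) + (-7 - 105)) = -3871*(√(-4) - 112) = -3871*(2*I - 112) = -3871*(-112 + 2*I) = 433552 - 7742*I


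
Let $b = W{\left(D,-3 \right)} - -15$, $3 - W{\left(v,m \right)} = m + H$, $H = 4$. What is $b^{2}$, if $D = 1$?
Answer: $289$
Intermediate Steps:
$W{\left(v,m \right)} = -1 - m$ ($W{\left(v,m \right)} = 3 - \left(m + 4\right) = 3 - \left(4 + m\right) = -1 - m$)
$b = 17$ ($b = \left(-1 - -3\right) - -15 = \left(-1 + 3\right) + 15 = 2 + 15 = 17$)
$b^{2} = 17^{2} = 289$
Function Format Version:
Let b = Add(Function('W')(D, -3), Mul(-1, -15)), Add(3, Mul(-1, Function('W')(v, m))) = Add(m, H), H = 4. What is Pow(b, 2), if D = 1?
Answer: 289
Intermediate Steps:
Function('W')(v, m) = Add(-1, Mul(-1, m)) (Function('W')(v, m) = Add(3, Mul(-1, Add(m, 4))) = Add(3, Mul(-1, Add(4, m))) = Add(3, Add(-4, Mul(-1, m))) = Add(-1, Mul(-1, m)))
b = 17 (b = Add(Add(-1, Mul(-1, -3)), Mul(-1, -15)) = Add(Add(-1, 3), 15) = Add(2, 15) = 17)
Pow(b, 2) = Pow(17, 2) = 289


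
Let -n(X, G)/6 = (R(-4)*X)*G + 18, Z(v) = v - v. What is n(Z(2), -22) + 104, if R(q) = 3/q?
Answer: -4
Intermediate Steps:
Z(v) = 0
n(X, G) = -108 + 9*G*X/2 (n(X, G) = -6*(((3/(-4))*X)*G + 18) = -6*(((3*(-¼))*X)*G + 18) = -6*((-3*X/4)*G + 18) = -6*(-3*G*X/4 + 18) = -6*(18 - 3*G*X/4) = -108 + 9*G*X/2)
n(Z(2), -22) + 104 = (-108 + (9/2)*(-22)*0) + 104 = (-108 + 0) + 104 = -108 + 104 = -4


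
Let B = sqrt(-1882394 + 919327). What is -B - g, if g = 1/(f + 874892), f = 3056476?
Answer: -1/3931368 - I*sqrt(963067) ≈ -2.5436e-7 - 981.36*I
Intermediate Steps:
B = I*sqrt(963067) (B = sqrt(-963067) = I*sqrt(963067) ≈ 981.36*I)
g = 1/3931368 (g = 1/(3056476 + 874892) = 1/3931368 ≈ 2.5436e-7)
-B - g = -I*sqrt(963067) - 1*1/3931368 = -I*sqrt(963067) - 1/3931368 = -1/3931368 - I*sqrt(963067)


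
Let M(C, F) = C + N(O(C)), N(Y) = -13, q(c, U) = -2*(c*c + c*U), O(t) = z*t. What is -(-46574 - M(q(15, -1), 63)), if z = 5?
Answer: 46141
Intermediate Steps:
O(t) = 5*t
q(c, U) = -2*c² - 2*U*c (q(c, U) = -2*(c² + U*c) = -2*c² - 2*U*c)
M(C, F) = -13 + C (M(C, F) = C - 13 = -13 + C)
-(-46574 - M(q(15, -1), 63)) = -(-46574 - (-13 - 2*15*(-1 + 15))) = -(-46574 - (-13 - 2*15*14)) = -(-46574 - (-13 - 420)) = -(-46574 - 1*(-433)) = -(-46574 + 433) = -1*(-46141) = 46141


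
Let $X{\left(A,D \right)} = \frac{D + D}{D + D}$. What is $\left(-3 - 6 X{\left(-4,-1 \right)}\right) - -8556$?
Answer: $8547$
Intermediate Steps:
$X{\left(A,D \right)} = 1$ ($X{\left(A,D \right)} = \frac{2 D}{2 D} = 2 D \frac{1}{2 D} = 1$)
$\left(-3 - 6 X{\left(-4,-1 \right)}\right) - -8556 = \left(-3 - 6\right) - -8556 = \left(-3 - 6\right) + 8556 = -9 + 8556 = 8547$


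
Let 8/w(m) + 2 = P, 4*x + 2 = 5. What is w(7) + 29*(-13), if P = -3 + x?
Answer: -6441/17 ≈ -378.88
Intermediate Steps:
x = ¾ (x = -½ + (¼)*5 = -½ + 5/4 = ¾ ≈ 0.75000)
P = -9/4 (P = -3 + ¾ = -9/4 ≈ -2.2500)
w(m) = -32/17 (w(m) = 8/(-2 - 9/4) = 8/(-17/4) = 8*(-4/17) = -32/17)
w(7) + 29*(-13) = -32/17 + 29*(-13) = -32/17 - 377 = -6441/17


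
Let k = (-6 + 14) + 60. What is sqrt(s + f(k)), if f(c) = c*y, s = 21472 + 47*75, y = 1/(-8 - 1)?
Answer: sqrt(224905)/3 ≈ 158.08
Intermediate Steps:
y = -1/9 (y = 1/(-9) = -1/9 ≈ -0.11111)
s = 24997 (s = 21472 + 3525 = 24997)
k = 68 (k = 8 + 60 = 68)
f(c) = -c/9 (f(c) = c*(-1/9) = -c/9)
sqrt(s + f(k)) = sqrt(24997 - 1/9*68) = sqrt(24997 - 68/9) = sqrt(224905/9) = sqrt(224905)/3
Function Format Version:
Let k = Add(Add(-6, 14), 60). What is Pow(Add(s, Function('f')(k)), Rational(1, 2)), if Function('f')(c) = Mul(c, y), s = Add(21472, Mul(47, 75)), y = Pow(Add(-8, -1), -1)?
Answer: Mul(Rational(1, 3), Pow(224905, Rational(1, 2))) ≈ 158.08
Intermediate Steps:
y = Rational(-1, 9) (y = Pow(-9, -1) = Rational(-1, 9) ≈ -0.11111)
s = 24997 (s = Add(21472, 3525) = 24997)
k = 68 (k = Add(8, 60) = 68)
Function('f')(c) = Mul(Rational(-1, 9), c) (Function('f')(c) = Mul(c, Rational(-1, 9)) = Mul(Rational(-1, 9), c))
Pow(Add(s, Function('f')(k)), Rational(1, 2)) = Pow(Add(24997, Mul(Rational(-1, 9), 68)), Rational(1, 2)) = Pow(Add(24997, Rational(-68, 9)), Rational(1, 2)) = Pow(Rational(224905, 9), Rational(1, 2)) = Mul(Rational(1, 3), Pow(224905, Rational(1, 2)))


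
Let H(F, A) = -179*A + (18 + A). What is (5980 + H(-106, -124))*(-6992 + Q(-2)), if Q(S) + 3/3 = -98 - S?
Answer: -198988230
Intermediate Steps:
Q(S) = -99 - S (Q(S) = -1 + (-98 - S) = -99 - S)
H(F, A) = 18 - 178*A
(5980 + H(-106, -124))*(-6992 + Q(-2)) = (5980 + (18 - 178*(-124)))*(-6992 + (-99 - 1*(-2))) = (5980 + (18 + 22072))*(-6992 + (-99 + 2)) = (5980 + 22090)*(-6992 - 97) = 28070*(-7089) = -198988230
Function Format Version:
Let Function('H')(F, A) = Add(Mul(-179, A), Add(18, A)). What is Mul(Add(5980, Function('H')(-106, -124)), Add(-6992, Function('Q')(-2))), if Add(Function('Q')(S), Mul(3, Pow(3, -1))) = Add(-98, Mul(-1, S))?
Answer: -198988230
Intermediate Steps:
Function('Q')(S) = Add(-99, Mul(-1, S)) (Function('Q')(S) = Add(-1, Add(-98, Mul(-1, S))) = Add(-99, Mul(-1, S)))
Function('H')(F, A) = Add(18, Mul(-178, A))
Mul(Add(5980, Function('H')(-106, -124)), Add(-6992, Function('Q')(-2))) = Mul(Add(5980, Add(18, Mul(-178, -124))), Add(-6992, Add(-99, Mul(-1, -2)))) = Mul(Add(5980, Add(18, 22072)), Add(-6992, Add(-99, 2))) = Mul(Add(5980, 22090), Add(-6992, -97)) = Mul(28070, -7089) = -198988230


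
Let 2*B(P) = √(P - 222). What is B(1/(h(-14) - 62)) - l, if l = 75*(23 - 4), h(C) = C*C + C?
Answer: -1425 + I*√799170/120 ≈ -1425.0 + 7.4497*I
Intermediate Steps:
h(C) = C + C² (h(C) = C² + C = C + C²)
B(P) = √(-222 + P)/2 (B(P) = √(P - 222)/2 = √(-222 + P)/2)
l = 1425 (l = 75*19 = 1425)
B(1/(h(-14) - 62)) - l = √(-222 + 1/(-14*(1 - 14) - 62))/2 - 1*1425 = √(-222 + 1/(-14*(-13) - 62))/2 - 1425 = √(-222 + 1/(182 - 62))/2 - 1425 = √(-222 + 1/120)/2 - 1425 = √(-26639/120)/2 - 1425 = (I*√799170/60)/2 - 1425 = I*√799170/120 - 1425 = -1425 + I*√799170/120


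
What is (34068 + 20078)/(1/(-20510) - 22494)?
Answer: -1110534460/461351941 ≈ -2.4071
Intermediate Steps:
(34068 + 20078)/(1/(-20510) - 22494) = 54146/(-1/20510 - 22494) = 54146/(-461351941/20510) = 54146*(-20510/461351941) = -1110534460/461351941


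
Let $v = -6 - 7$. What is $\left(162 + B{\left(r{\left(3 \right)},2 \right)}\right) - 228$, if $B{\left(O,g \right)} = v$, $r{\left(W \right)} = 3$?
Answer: $-79$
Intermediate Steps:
$v = -13$ ($v = -6 - 7 = -13$)
$B{\left(O,g \right)} = -13$
$\left(162 + B{\left(r{\left(3 \right)},2 \right)}\right) - 228 = \left(162 - 13\right) - 228 = 149 - 228 = -79$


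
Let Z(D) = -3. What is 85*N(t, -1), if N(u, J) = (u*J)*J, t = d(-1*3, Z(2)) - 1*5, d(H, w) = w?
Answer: -680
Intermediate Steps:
t = -8 (t = -3 - 1*5 = -3 - 5 = -8)
N(u, J) = u*J² (N(u, J) = (J*u)*J = u*J²)
85*N(t, -1) = 85*(-8*(-1)²) = 85*(-8*1) = 85*(-8) = -680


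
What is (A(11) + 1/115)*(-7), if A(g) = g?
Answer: -8862/115 ≈ -77.061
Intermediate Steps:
(A(11) + 1/115)*(-7) = (11 + 1/115)*(-7) = (1266/115)*(-7) = -8862/115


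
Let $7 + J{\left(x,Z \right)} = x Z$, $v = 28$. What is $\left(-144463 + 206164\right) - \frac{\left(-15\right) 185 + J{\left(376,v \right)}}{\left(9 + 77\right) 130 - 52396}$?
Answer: $\frac{1271538081}{20608} \approx 61701.0$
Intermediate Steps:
$J{\left(x,Z \right)} = -7 + Z x$ ($J{\left(x,Z \right)} = -7 + x Z = -7 + Z x$)
$\left(-144463 + 206164\right) - \frac{\left(-15\right) 185 + J{\left(376,v \right)}}{\left(9 + 77\right) 130 - 52396} = \left(-144463 + 206164\right) - \frac{\left(-15\right) 185 + \left(-7 + 28 \cdot 376\right)}{\left(9 + 77\right) 130 - 52396} = 61701 - \frac{-2775 + \left(-7 + 10528\right)}{86 \cdot 130 - 52396} = 61701 - \frac{-2775 + 10521}{11180 - 52396} = 61701 - \frac{7746}{-41216} = 61701 - 7746 \left(- \frac{1}{41216}\right) = 61701 - - \frac{3873}{20608} = 61701 + \frac{3873}{20608} = \frac{1271538081}{20608}$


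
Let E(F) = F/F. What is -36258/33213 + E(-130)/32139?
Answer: -388420883/355810869 ≈ -1.0917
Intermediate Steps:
E(F) = 1
-36258/33213 + E(-130)/32139 = -36258/33213 + 1/32139 = -36258*1/33213 + 1*(1/32139) = -12086/11071 + 1/32139 = -388420883/355810869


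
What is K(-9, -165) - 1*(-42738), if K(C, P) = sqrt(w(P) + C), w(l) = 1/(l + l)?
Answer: 42738 + I*sqrt(980430)/330 ≈ 42738.0 + 3.0005*I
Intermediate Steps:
w(l) = 1/(2*l)
K(C, P) = sqrt(C + 1/(2*P)) (K(C, P) = sqrt(1/(2*P) + C) = sqrt(C + 1/(2*P)))
K(-9, -165) - 1*(-42738) = sqrt(2/(-165) + 4*(-9))/2 - 1*(-42738) = sqrt(2*(-1/165) - 36)/2 + 42738 = sqrt(-2/165 - 36)/2 + 42738 = sqrt(-5942/165)/2 + 42738 = (I*sqrt(980430)/165)/2 + 42738 = I*sqrt(980430)/330 + 42738 = 42738 + I*sqrt(980430)/330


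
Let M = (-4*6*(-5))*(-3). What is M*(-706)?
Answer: 254160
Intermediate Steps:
M = -360 (M = -24*(-5)*(-3) = 120*(-3) = -360)
M*(-706) = -360*(-706) = 254160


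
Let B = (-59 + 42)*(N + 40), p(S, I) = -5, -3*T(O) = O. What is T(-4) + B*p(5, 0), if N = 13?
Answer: 13519/3 ≈ 4506.3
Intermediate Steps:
T(O) = -O/3
B = -901 (B = (-59 + 42)*(13 + 40) = -17*53 = -901)
T(-4) + B*p(5, 0) = -⅓*(-4) - 901*(-5) = 4/3 + 4505 = 13519/3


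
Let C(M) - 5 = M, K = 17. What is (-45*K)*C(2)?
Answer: -5355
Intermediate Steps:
C(M) = 5 + M
(-45*K)*C(2) = (-45*17)*(5 + 2) = -765*7 = -5355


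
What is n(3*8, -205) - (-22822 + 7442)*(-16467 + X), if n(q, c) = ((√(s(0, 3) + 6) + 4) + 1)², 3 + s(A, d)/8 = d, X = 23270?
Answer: 104630171 + 10*√6 ≈ 1.0463e+8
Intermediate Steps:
s(A, d) = -24 + 8*d
n(q, c) = (5 + √6)² (n(q, c) = ((√((-24 + 8*3) + 6) + 4) + 1)² = ((√((-24 + 24) + 6) + 4) + 1)² = ((√(0 + 6) + 4) + 1)² = ((√6 + 4) + 1)² = ((4 + √6) + 1)² = (5 + √6)²)
n(3*8, -205) - (-22822 + 7442)*(-16467 + X) = (5 + √6)² - (-22822 + 7442)*(-16467 + 23270) = (5 + √6)² - (-15380)*6803 = (5 + √6)² - 1*(-104630140) = (5 + √6)² + 104630140 = 104630140 + (5 + √6)²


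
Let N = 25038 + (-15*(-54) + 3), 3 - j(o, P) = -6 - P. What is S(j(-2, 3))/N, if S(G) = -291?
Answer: -97/8617 ≈ -0.011257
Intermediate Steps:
j(o, P) = 9 + P (j(o, P) = 3 - (-6 - P) = 3 + (6 + P) = 9 + P)
N = 25851 (N = 25038 + (810 + 3) = 25038 + 813 = 25851)
S(j(-2, 3))/N = -291/25851 = -291*1/25851 = -97/8617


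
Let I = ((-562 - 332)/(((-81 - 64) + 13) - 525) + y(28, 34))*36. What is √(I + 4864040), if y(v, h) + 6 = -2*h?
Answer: 2*√6476633438/73 ≈ 2204.9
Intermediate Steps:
y(v, h) = -6 - 2*h
I = -190896/73 (I = ((-562 - 332)/(((-81 - 64) + 13) - 525) + (-6 - 2*34))*36 = (-894/((-145 + 13) - 525) + (-6 - 68))*36 = (-894/(-132 - 525) - 74)*36 = (-894/(-657) - 74)*36 = (-894*(-1/657) - 74)*36 = (298/219 - 74)*36 = -15908/219*36 = -190896/73 ≈ -2615.0)
√(I + 4864040) = √(-190896/73 + 4864040) = √(354884024/73) = 2*√6476633438/73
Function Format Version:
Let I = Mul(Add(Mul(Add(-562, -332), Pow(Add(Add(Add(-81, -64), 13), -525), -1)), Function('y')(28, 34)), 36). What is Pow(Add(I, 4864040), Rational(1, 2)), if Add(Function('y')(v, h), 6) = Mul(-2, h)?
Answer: Mul(Rational(2, 73), Pow(6476633438, Rational(1, 2))) ≈ 2204.9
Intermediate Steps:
Function('y')(v, h) = Add(-6, Mul(-2, h))
I = Rational(-190896, 73) (I = Mul(Add(Mul(Add(-562, -332), Pow(Add(Add(Add(-81, -64), 13), -525), -1)), Add(-6, Mul(-2, 34))), 36) = Mul(Add(Mul(-894, Pow(Add(Add(-145, 13), -525), -1)), Add(-6, -68)), 36) = Mul(Add(Mul(-894, Pow(Add(-132, -525), -1)), -74), 36) = Mul(Add(Mul(-894, Pow(-657, -1)), -74), 36) = Mul(Add(Mul(-894, Rational(-1, 657)), -74), 36) = Mul(Add(Rational(298, 219), -74), 36) = Mul(Rational(-15908, 219), 36) = Rational(-190896, 73) ≈ -2615.0)
Pow(Add(I, 4864040), Rational(1, 2)) = Pow(Add(Rational(-190896, 73), 4864040), Rational(1, 2)) = Pow(Rational(354884024, 73), Rational(1, 2)) = Mul(Rational(2, 73), Pow(6476633438, Rational(1, 2)))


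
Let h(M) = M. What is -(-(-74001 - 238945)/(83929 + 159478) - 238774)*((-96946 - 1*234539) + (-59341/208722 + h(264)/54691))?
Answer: -109960347452165146471972748/1389271606825557 ≈ -7.9150e+10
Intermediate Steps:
-(-(-74001 - 238945)/(83929 + 159478) - 238774)*((-96946 - 1*234539) + (-59341/208722 + h(264)/54691)) = -(-(-74001 - 238945)/(83929 + 159478) - 238774)*((-96946 - 1*234539) + (-59341/208722 + 264/54691)) = -(-(-312946)/243407 - 238774)*((-96946 - 234539) + (-59341*1/208722 + 264*(1/54691))) = -(-(-312946)/243407 - 238774)*(-331485 + (-59341/208722 + 264/54691)) = -(-1*(-312946/243407) - 238774)*(-331485 - 3190316023/11415214902) = -(312946/243407 - 238774)*(-3783975702105493)/11415214902 = -(-58118950072)*(-3783975702105493)/(243407*11415214902) = -1*109960347452165146471972748/1389271606825557 = -109960347452165146471972748/1389271606825557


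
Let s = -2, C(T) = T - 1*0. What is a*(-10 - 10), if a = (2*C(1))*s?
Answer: 80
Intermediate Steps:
C(T) = T (C(T) = T + 0 = T)
a = -4 (a = (2*1)*(-2) = 2*(-2) = -4)
a*(-10 - 10) = -4*(-10 - 10) = -4*(-20) = 80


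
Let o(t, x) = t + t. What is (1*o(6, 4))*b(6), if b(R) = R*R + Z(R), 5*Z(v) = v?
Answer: 2232/5 ≈ 446.40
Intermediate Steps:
Z(v) = v/5
o(t, x) = 2*t
b(R) = R² + R/5 (b(R) = R*R + R/5 = R² + R/5)
(1*o(6, 4))*b(6) = (1*(2*6))*(6*(⅕ + 6)) = (1*12)*(6*(31/5)) = 12*(186/5) = 2232/5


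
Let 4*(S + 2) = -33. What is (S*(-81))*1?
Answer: 3321/4 ≈ 830.25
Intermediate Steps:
S = -41/4 (S = -2 + (¼)*(-33) = -2 - 33/4 = -41/4 ≈ -10.250)
(S*(-81))*1 = -41/4*(-81)*1 = (3321/4)*1 = 3321/4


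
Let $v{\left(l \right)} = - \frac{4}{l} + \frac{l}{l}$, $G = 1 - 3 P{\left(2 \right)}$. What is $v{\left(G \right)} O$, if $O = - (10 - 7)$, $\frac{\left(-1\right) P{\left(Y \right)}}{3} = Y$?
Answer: $- \frac{45}{19} \approx -2.3684$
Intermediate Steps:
$P{\left(Y \right)} = - 3 Y$
$O = -3$ ($O = \left(-1\right) 3 = -3$)
$G = 19$ ($G = 1 - 3 \left(\left(-3\right) 2\right) = 1 - -18 = 1 + 18 = 19$)
$v{\left(l \right)} = 1 - \frac{4}{l}$ ($v{\left(l \right)} = - \frac{4}{l} + 1 = 1 - \frac{4}{l}$)
$v{\left(G \right)} O = \frac{-4 + 19}{19} \left(-3\right) = \frac{1}{19} \cdot 15 \left(-3\right) = \frac{15}{19} \left(-3\right) = - \frac{45}{19}$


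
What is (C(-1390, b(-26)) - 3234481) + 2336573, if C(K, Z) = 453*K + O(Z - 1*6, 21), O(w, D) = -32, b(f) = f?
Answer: -1527610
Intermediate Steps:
C(K, Z) = -32 + 453*K (C(K, Z) = 453*K - 32 = -32 + 453*K)
(C(-1390, b(-26)) - 3234481) + 2336573 = ((-32 + 453*(-1390)) - 3234481) + 2336573 = ((-32 - 629670) - 3234481) + 2336573 = (-629702 - 3234481) + 2336573 = -3864183 + 2336573 = -1527610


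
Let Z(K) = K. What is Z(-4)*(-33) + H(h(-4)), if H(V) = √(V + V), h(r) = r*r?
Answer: 132 + 4*√2 ≈ 137.66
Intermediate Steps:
h(r) = r²
H(V) = √2*√V (H(V) = √(2*V) = √2*√V)
Z(-4)*(-33) + H(h(-4)) = -4*(-33) + √2*√((-4)²) = 132 + √2*√16 = 132 + √2*4 = 132 + 4*√2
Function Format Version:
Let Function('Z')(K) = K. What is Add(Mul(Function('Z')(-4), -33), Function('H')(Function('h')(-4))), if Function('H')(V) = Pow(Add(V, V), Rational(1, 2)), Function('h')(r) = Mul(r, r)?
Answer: Add(132, Mul(4, Pow(2, Rational(1, 2)))) ≈ 137.66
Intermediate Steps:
Function('h')(r) = Pow(r, 2)
Function('H')(V) = Mul(Pow(2, Rational(1, 2)), Pow(V, Rational(1, 2))) (Function('H')(V) = Pow(Mul(2, V), Rational(1, 2)) = Mul(Pow(2, Rational(1, 2)), Pow(V, Rational(1, 2))))
Add(Mul(Function('Z')(-4), -33), Function('H')(Function('h')(-4))) = Add(Mul(-4, -33), Mul(Pow(2, Rational(1, 2)), Pow(Pow(-4, 2), Rational(1, 2)))) = Add(132, Mul(Pow(2, Rational(1, 2)), Pow(16, Rational(1, 2)))) = Add(132, Mul(Pow(2, Rational(1, 2)), 4)) = Add(132, Mul(4, Pow(2, Rational(1, 2))))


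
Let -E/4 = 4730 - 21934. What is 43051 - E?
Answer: -25765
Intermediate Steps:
E = 68816 (E = -4*(4730 - 21934) = -4*(-17204) = 68816)
43051 - E = 43051 - 1*68816 = 43051 - 68816 = -25765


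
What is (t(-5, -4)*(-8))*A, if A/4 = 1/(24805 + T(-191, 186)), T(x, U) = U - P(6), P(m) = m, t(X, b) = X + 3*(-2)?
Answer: 352/24985 ≈ 0.014088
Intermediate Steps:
t(X, b) = -6 + X (t(X, b) = X - 6 = -6 + X)
T(x, U) = -6 + U (T(x, U) = U - 1*6 = U - 6 = -6 + U)
A = 4/24985 (A = 4/(24805 + (-6 + 186)) = 4/(24805 + 180) = 4/24985 ≈ 0.00016010)
(t(-5, -4)*(-8))*A = ((-6 - 5)*(-8))*(4/24985) = -11*(-8)*(4/24985) = 88*(4/24985) = 352/24985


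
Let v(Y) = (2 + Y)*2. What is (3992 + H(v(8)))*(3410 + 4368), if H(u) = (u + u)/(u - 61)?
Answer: 1272729696/41 ≈ 3.1042e+7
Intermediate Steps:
v(Y) = 4 + 2*Y
H(u) = 2*u/(-61 + u) (H(u) = (2*u)/(-61 + u) = 2*u/(-61 + u))
(3992 + H(v(8)))*(3410 + 4368) = (3992 + 2*(4 + 2*8)/(-61 + (4 + 2*8)))*(3410 + 4368) = (3992 + 2*(4 + 16)/(-61 + (4 + 16)))*7778 = (3992 + 2*20/(-61 + 20))*7778 = (3992 + 2*20/(-41))*7778 = (3992 + 2*20*(-1/41))*7778 = (3992 - 40/41)*7778 = (163632/41)*7778 = 1272729696/41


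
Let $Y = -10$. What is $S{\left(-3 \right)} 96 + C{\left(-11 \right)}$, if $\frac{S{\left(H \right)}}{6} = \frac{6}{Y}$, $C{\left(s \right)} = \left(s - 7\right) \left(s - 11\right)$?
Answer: $\frac{252}{5} \approx 50.4$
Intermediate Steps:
$C{\left(s \right)} = \left(-11 + s\right) \left(-7 + s\right)$ ($C{\left(s \right)} = \left(-7 + s\right) \left(-11 + s\right) = \left(-11 + s\right) \left(-7 + s\right)$)
$S{\left(H \right)} = - \frac{18}{5}$ ($S{\left(H \right)} = 6 \frac{6}{-10} = 6 \cdot 6 \left(- \frac{1}{10}\right) = 6 \left(- \frac{3}{5}\right) = - \frac{18}{5}$)
$S{\left(-3 \right)} 96 + C{\left(-11 \right)} = \left(- \frac{18}{5}\right) 96 + \left(77 + \left(-11\right)^{2} - -198\right) = - \frac{1728}{5} + \left(77 + 121 + 198\right) = - \frac{1728}{5} + 396 = \frac{252}{5}$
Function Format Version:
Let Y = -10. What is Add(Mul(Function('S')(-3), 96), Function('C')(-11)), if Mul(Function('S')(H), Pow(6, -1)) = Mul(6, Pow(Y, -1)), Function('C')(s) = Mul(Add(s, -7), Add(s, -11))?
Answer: Rational(252, 5) ≈ 50.400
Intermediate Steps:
Function('C')(s) = Mul(Add(-11, s), Add(-7, s)) (Function('C')(s) = Mul(Add(-7, s), Add(-11, s)) = Mul(Add(-11, s), Add(-7, s)))
Function('S')(H) = Rational(-18, 5) (Function('S')(H) = Mul(6, Mul(6, Pow(-10, -1))) = Mul(6, Mul(6, Rational(-1, 10))) = Mul(6, Rational(-3, 5)) = Rational(-18, 5))
Add(Mul(Function('S')(-3), 96), Function('C')(-11)) = Add(Mul(Rational(-18, 5), 96), Add(77, Pow(-11, 2), Mul(-18, -11))) = Add(Rational(-1728, 5), Add(77, 121, 198)) = Add(Rational(-1728, 5), 396) = Rational(252, 5)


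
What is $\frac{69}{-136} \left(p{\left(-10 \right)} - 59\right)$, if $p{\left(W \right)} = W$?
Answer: $\frac{4761}{136} \approx 35.007$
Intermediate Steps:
$\frac{69}{-136} \left(p{\left(-10 \right)} - 59\right) = \frac{69}{-136} \left(-10 - 59\right) = 69 \left(- \frac{1}{136}\right) \left(-69\right) = \left(- \frac{69}{136}\right) \left(-69\right) = \frac{4761}{136}$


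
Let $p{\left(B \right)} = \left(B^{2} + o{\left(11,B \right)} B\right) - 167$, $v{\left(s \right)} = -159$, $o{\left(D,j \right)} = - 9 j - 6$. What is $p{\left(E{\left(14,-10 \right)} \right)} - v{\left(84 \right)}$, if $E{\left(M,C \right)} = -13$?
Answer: $-1282$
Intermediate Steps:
$o{\left(D,j \right)} = -6 - 9 j$
$p{\left(B \right)} = -167 + B^{2} + B \left(-6 - 9 B\right)$ ($p{\left(B \right)} = \left(B^{2} + \left(-6 - 9 B\right) B\right) - 167 = \left(B^{2} + B \left(-6 - 9 B\right)\right) - 167 = -167 + B^{2} + B \left(-6 - 9 B\right)$)
$p{\left(E{\left(14,-10 \right)} \right)} - v{\left(84 \right)} = \left(-167 - 8 \left(-13\right)^{2} - -78\right) - -159 = \left(-167 - 1352 + 78\right) + 159 = -1441 + 159 = -1282$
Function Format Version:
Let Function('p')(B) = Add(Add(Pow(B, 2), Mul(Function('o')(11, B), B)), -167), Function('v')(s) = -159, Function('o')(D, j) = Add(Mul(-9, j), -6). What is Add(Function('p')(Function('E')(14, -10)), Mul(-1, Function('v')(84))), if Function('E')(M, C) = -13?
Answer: -1282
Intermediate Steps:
Function('o')(D, j) = Add(-6, Mul(-9, j))
Function('p')(B) = Add(-167, Pow(B, 2), Mul(B, Add(-6, Mul(-9, B)))) (Function('p')(B) = Add(Add(Pow(B, 2), Mul(Add(-6, Mul(-9, B)), B)), -167) = Add(Add(Pow(B, 2), Mul(B, Add(-6, Mul(-9, B)))), -167) = Add(-167, Pow(B, 2), Mul(B, Add(-6, Mul(-9, B)))))
Add(Function('p')(Function('E')(14, -10)), Mul(-1, Function('v')(84))) = Add(Add(-167, Mul(-8, Pow(-13, 2)), Mul(-6, -13)), Mul(-1, -159)) = Add(Add(-167, Mul(-8, 169), 78), 159) = Add(Add(-167, -1352, 78), 159) = Add(-1441, 159) = -1282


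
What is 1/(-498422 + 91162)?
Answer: -1/407260 ≈ -2.4554e-6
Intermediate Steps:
1/(-498422 + 91162) = 1/(-407260) = -1/407260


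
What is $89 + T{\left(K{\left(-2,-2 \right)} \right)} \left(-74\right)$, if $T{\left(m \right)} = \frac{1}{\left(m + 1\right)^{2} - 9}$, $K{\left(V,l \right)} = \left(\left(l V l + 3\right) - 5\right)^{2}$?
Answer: $\frac{453507}{5096} \approx 88.993$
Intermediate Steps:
$K{\left(V,l \right)} = \left(-2 + V l^{2}\right)^{2}$ ($K{\left(V,l \right)} = \left(\left(V l l + 3\right) - 5\right)^{2} = \left(\left(V l^{2} + 3\right) - 5\right)^{2} = \left(\left(3 + V l^{2}\right) - 5\right)^{2} = \left(-2 + V l^{2}\right)^{2}$)
$T{\left(m \right)} = \frac{1}{-9 + \left(1 + m\right)^{2}}$ ($T{\left(m \right)} = \frac{1}{\left(1 + m\right)^{2} - 9} = \frac{1}{-9 + \left(1 + m\right)^{2}}$)
$89 + T{\left(K{\left(-2,-2 \right)} \right)} \left(-74\right) = 89 + \frac{1}{-9 + \left(1 + \left(-2 - 2 \left(-2\right)^{2}\right)^{2}\right)^{2}} \left(-74\right) = 89 + \frac{1}{-9 + \left(1 + \left(-2 - 8\right)^{2}\right)^{2}} \left(-74\right) = 89 + \frac{1}{-9 + \left(1 + \left(-10\right)^{2}\right)^{2}} \left(-74\right) = 89 + \frac{1}{-9 + \left(1 + 100\right)^{2}} \left(-74\right) = 89 + \frac{1}{-9 + 101^{2}} \left(-74\right) = 89 + \frac{1}{-9 + 10201} \left(-74\right) = 89 + \frac{1}{10192} \left(-74\right) = 89 - \frac{37}{5096} = \frac{453507}{5096}$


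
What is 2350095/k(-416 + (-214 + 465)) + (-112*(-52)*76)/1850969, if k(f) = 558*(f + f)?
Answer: -25869383083/2065681404 ≈ -12.523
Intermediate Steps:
k(f) = 1116*f (k(f) = 558*(2*f) = 1116*f)
2350095/k(-416 + (-214 + 465)) + (-112*(-52)*76)/1850969 = 2350095/((1116*(-416 + (-214 + 465)))) + (-112*(-52)*76)/1850969 = 2350095/((1116*(-416 + 251))) + (5824*76)*(1/1850969) = 2350095/((1116*(-165))) + 442624*(1/1850969) = 2350095/(-184140) + 442624/1850969 = 2350095*(-1/184140) + 442624/1850969 = -14243/1116 + 442624/1850969 = -25869383083/2065681404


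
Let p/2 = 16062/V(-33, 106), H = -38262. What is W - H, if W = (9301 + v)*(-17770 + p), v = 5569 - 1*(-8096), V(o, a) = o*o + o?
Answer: -17924232561/44 ≈ -4.0737e+8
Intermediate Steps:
V(o, a) = o + o**2 (V(o, a) = o**2 + o = o + o**2)
v = 13665 (v = 5569 + 8096 = 13665)
p = 2677/88 (p = 2*(16062/((-33*(1 - 33)))) = 2*(16062/((-33*(-32)))) = 2*(16062/1056) = 2*(16062*(1/1056)) = 2*(2677/176) = 2677/88 ≈ 30.420)
W = -17925916089/44 (W = (9301 + 13665)*(-17770 + 2677/88) = 22966*(-1561083/88) = -17925916089/44 ≈ -4.0741e+8)
W - H = -17925916089/44 - 1*(-38262) = -17925916089/44 + 38262 = -17924232561/44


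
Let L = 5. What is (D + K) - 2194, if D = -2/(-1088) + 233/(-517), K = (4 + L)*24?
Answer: -556434779/281248 ≈ -1978.4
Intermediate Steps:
K = 216 (K = (4 + 5)*24 = 9*24 = 216)
D = -126235/281248 (D = -2*(-1/1088) + 233*(-1/517) = 1/544 - 233/517 = -126235/281248 ≈ -0.44884)
(D + K) - 2194 = (-126235/281248 + 216) - 2194 = 60623333/281248 - 2194 = -556434779/281248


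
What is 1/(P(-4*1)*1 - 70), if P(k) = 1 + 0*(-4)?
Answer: -1/69 ≈ -0.014493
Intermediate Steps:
P(k) = 1 (P(k) = 1 + 0 = 1)
1/(P(-4*1)*1 - 70) = 1/(1*1 - 70) = 1/(1 - 70) = 1/(-69) = -1/69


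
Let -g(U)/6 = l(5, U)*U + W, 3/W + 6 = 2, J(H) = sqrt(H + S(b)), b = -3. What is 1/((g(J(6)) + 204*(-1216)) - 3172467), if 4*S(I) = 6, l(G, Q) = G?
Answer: -1520234/5200000680201 + 20*sqrt(30)/15600002040603 ≈ -2.9235e-7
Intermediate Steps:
S(I) = 3/2 (S(I) = (1/4)*6 = 3/2)
J(H) = sqrt(3/2 + H) (J(H) = sqrt(H + 3/2) = sqrt(3/2 + H))
W = -3/4 (W = 3/(-6 + 2) = 3/(-4) = 3*(-1/4) = -3/4 ≈ -0.75000)
g(U) = 9/2 - 30*U (g(U) = -6*(5*U - 3/4) = -6*(-3/4 + 5*U) = 9/2 - 30*U)
1/((g(J(6)) + 204*(-1216)) - 3172467) = 1/(((9/2 - 15*sqrt(6 + 4*6)) + 204*(-1216)) - 3172467) = 1/(((9/2 - 15*sqrt(6 + 24)) - 248064) - 3172467) = 1/(((9/2 - 15*sqrt(30)) - 248064) - 3172467) = 1/((-496119/2 - 15*sqrt(30)) - 3172467) = 1/(-6841053/2 - 15*sqrt(30))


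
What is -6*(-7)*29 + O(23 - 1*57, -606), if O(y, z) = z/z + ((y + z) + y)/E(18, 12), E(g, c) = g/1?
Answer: 10634/9 ≈ 1181.6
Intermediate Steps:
E(g, c) = g (E(g, c) = g*1 = g)
O(y, z) = 1 + y/9 + z/18 (O(y, z) = z/z + ((y + z) + y)/18 = 1 + (z + 2*y)*(1/18) = 1 + (y/9 + z/18) = 1 + y/9 + z/18)
-6*(-7)*29 + O(23 - 1*57, -606) = -6*(-7)*29 + (1 + (23 - 1*57)/9 + (1/18)*(-606)) = 42*29 + (1 + (23 - 57)/9 - 101/3) = 1218 + (1 + (⅑)*(-34) - 101/3) = 1218 + (1 - 34/9 - 101/3) = 1218 - 328/9 = 10634/9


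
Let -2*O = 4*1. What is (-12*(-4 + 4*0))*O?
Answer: -96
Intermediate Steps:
O = -2 ≈ -2.0000
(-12*(-4 + 4*0))*O = -12*(-4 + 4*0)*(-2) = -12*(-4 + 0)*(-2) = -12*(-4)*(-2) = 48*(-2) = -96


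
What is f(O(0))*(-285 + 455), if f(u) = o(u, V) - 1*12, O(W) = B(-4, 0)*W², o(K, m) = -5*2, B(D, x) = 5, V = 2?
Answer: -3740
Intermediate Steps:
o(K, m) = -10
O(W) = 5*W²
f(u) = -22 (f(u) = -10 - 1*12 = -10 - 12 = -22)
f(O(0))*(-285 + 455) = -22*(-285 + 455) = -22*170 = -3740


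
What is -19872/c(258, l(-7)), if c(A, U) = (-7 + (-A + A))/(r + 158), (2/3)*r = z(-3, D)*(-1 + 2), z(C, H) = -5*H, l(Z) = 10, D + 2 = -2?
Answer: 3735936/7 ≈ 5.3371e+5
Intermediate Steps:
D = -4 (D = -2 - 2 = -4)
r = 30 (r = 3*((-5*(-4))*(-1 + 2))/2 = 3*(20*1)/2 = (3/2)*20 = 30)
c(A, U) = -7/188 (c(A, U) = (-7 + (-A + A))/(30 + 158) = (-7 + 0)/188 = -7*1/188 = -7/188)
-19872/c(258, l(-7)) = -19872/(-7/188) = -19872*(-188/7) = 3735936/7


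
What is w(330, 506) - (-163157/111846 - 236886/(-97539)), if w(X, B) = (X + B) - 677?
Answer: 44205271567/279726846 ≈ 158.03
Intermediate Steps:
w(X, B) = -677 + B + X (w(X, B) = (B + X) - 677 = -677 + B + X)
w(330, 506) - (-163157/111846 - 236886/(-97539)) = (-677 + 506 + 330) - (-163157/111846 - 236886/(-97539)) = 159 - (-163157*1/111846 - 236886*(-1/97539)) = 159 - (-163157/111846 + 6074/2501) = 159 - 1*271296947/279726846 = 159 - 271296947/279726846 = 44205271567/279726846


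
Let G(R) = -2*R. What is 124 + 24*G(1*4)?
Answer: -68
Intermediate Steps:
124 + 24*G(1*4) = 124 + 24*(-2*4) = 124 + 24*(-8) = 124 - 192 = -68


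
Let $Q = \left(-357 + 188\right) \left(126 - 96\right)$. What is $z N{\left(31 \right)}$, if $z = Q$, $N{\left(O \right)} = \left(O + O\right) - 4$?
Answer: $-294060$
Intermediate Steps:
$N{\left(O \right)} = -4 + 2 O$ ($N{\left(O \right)} = 2 O - 4 = -4 + 2 O$)
$Q = -5070$ ($Q = \left(-169\right) 30 = -5070$)
$z = -5070$
$z N{\left(31 \right)} = - 5070 \left(-4 + 2 \cdot 31\right) = - 5070 \left(-4 + 62\right) = \left(-5070\right) 58 = -294060$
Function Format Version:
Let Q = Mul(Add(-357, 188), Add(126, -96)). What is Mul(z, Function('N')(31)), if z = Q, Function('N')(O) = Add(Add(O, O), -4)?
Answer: -294060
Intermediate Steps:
Function('N')(O) = Add(-4, Mul(2, O)) (Function('N')(O) = Add(Mul(2, O), -4) = Add(-4, Mul(2, O)))
Q = -5070 (Q = Mul(-169, 30) = -5070)
z = -5070
Mul(z, Function('N')(31)) = Mul(-5070, Add(-4, Mul(2, 31))) = Mul(-5070, Add(-4, 62)) = Mul(-5070, 58) = -294060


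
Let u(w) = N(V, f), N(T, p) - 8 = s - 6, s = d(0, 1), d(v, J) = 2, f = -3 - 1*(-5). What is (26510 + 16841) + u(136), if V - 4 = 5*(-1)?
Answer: 43355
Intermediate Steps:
f = 2 (f = -3 + 5 = 2)
s = 2
V = -1 (V = 4 + 5*(-1) = 4 - 5 = -1)
N(T, p) = 4 (N(T, p) = 8 + (2 - 6) = 8 - 4 = 4)
u(w) = 4
(26510 + 16841) + u(136) = (26510 + 16841) + 4 = 43351 + 4 = 43355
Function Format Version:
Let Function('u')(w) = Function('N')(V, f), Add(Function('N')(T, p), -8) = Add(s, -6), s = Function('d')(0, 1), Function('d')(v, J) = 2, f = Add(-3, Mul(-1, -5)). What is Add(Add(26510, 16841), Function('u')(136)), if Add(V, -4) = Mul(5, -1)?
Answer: 43355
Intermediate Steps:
f = 2 (f = Add(-3, 5) = 2)
s = 2
V = -1 (V = Add(4, Mul(5, -1)) = Add(4, -5) = -1)
Function('N')(T, p) = 4 (Function('N')(T, p) = Add(8, Add(2, -6)) = Add(8, -4) = 4)
Function('u')(w) = 4
Add(Add(26510, 16841), Function('u')(136)) = Add(Add(26510, 16841), 4) = Add(43351, 4) = 43355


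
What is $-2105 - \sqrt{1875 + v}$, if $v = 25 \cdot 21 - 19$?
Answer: $-2105 - \sqrt{2381} \approx -2153.8$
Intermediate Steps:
$v = 506$ ($v = 525 - 19 = 506$)
$-2105 - \sqrt{1875 + v} = -2105 - \sqrt{1875 + 506} = -2105 - \sqrt{2381}$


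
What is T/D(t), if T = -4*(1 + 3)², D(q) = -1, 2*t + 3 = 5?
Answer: 64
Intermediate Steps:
t = 1 (t = -3/2 + (½)*5 = -3/2 + 5/2 = 1)
T = -64 (T = -4*4² = -4*16 = -64)
T/D(t) = -64/(-1) = -64*(-1) = 64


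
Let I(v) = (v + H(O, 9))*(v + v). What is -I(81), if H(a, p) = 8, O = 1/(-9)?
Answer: -14418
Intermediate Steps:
O = -1/9 ≈ -0.11111
I(v) = 2*v*(8 + v) (I(v) = (v + 8)*(v + v) = (8 + v)*(2*v) = 2*v*(8 + v))
-I(81) = -2*81*(8 + 81) = -2*81*89 = -1*14418 = -14418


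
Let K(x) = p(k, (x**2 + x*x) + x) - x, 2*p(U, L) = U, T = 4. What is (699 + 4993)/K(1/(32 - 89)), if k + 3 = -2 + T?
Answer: -648888/55 ≈ -11798.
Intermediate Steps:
k = -1 (k = -3 + (-2 + 4) = -3 + 2 = -1)
p(U, L) = U/2
K(x) = -1/2 - x (K(x) = (1/2)*(-1) - x = -1/2 - x)
(699 + 4993)/K(1/(32 - 89)) = (699 + 4993)/(-1/2 - 1/(32 - 89)) = 5692/(-1/2 - 1/(-57)) = 5692/(-1/2 - 1*(-1/57)) = 5692/(-1/2 + 1/57) = 5692/(-55/114) = 5692*(-114/55) = -648888/55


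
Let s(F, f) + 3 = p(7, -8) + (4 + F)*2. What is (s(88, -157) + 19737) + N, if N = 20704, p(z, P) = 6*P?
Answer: 40574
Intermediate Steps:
s(F, f) = -43 + 2*F (s(F, f) = -3 + (6*(-8) + (4 + F)*2) = -3 + (-48 + (8 + 2*F)) = -3 + (-40 + 2*F) = -43 + 2*F)
(s(88, -157) + 19737) + N = ((-43 + 2*88) + 19737) + 20704 = ((-43 + 176) + 19737) + 20704 = (133 + 19737) + 20704 = 19870 + 20704 = 40574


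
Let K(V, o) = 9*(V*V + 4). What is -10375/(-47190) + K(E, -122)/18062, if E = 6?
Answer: 1858015/7748598 ≈ 0.23979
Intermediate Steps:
K(V, o) = 36 + 9*V**2 (K(V, o) = 9*(V**2 + 4) = 9*(4 + V**2) = 36 + 9*V**2)
-10375/(-47190) + K(E, -122)/18062 = -10375/(-47190) + (36 + 9*6**2)/18062 = -10375*(-1/47190) + (36 + 9*36)*(1/18062) = 2075/9438 + (36 + 324)*(1/18062) = 2075/9438 + 360*(1/18062) = 2075/9438 + 180/9031 = 1858015/7748598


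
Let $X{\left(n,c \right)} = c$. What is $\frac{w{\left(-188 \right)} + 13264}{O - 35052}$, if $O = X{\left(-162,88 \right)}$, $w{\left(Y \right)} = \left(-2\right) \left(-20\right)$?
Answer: $- \frac{3326}{8741} \approx -0.38051$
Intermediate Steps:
$w{\left(Y \right)} = 40$
$O = 88$
$\frac{w{\left(-188 \right)} + 13264}{O - 35052} = \frac{40 + 13264}{88 - 35052} = \frac{13304}{-34964} = 13304 \left(- \frac{1}{34964}\right) = - \frac{3326}{8741}$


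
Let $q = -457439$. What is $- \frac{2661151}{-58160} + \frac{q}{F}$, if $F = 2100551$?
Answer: $\frac{5563278741961}{122168046160} \approx 45.538$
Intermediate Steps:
$- \frac{2661151}{-58160} + \frac{q}{F} = - \frac{2661151}{-58160} - \frac{457439}{2100551} = \left(-2661151\right) \left(- \frac{1}{58160}\right) - \frac{457439}{2100551} = \frac{2661151}{58160} - \frac{457439}{2100551} = \frac{5563278741961}{122168046160}$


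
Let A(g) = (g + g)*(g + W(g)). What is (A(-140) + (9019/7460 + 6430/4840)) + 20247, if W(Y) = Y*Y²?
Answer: 346792696959757/451330 ≈ 7.6838e+8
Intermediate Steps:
W(Y) = Y³
A(g) = 2*g*(g + g³) (A(g) = (g + g)*(g + g³) = (2*g)*(g + g³) = 2*g*(g + g³))
(A(-140) + (9019/7460 + 6430/4840)) + 20247 = (2*(-140)²*(1 + (-140)²) + (9019/7460 + 6430/4840)) + 20247 = (2*19600*(1 + 19600) + (9019*(1/7460) + 6430*(1/4840))) + 20247 = (2*19600*19601 + (9019/7460 + 643/484)) + 20247 = (768359200 + 1145247/451330) + 20247 = 346783558881247/451330 + 20247 = 346792696959757/451330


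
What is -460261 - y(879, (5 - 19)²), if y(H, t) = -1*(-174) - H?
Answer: -459556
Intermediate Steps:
y(H, t) = 174 - H
-460261 - y(879, (5 - 19)²) = -460261 - (174 - 1*879) = -460261 - (174 - 879) = -460261 - 1*(-705) = -460261 + 705 = -459556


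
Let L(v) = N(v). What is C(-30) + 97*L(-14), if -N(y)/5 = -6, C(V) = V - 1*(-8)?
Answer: 2888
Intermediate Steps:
C(V) = 8 + V (C(V) = V + 8 = 8 + V)
N(y) = 30 (N(y) = -5*(-6) = 30)
L(v) = 30
C(-30) + 97*L(-14) = (8 - 30) + 97*30 = -22 + 2910 = 2888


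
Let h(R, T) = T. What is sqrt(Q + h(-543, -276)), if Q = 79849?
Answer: sqrt(79573) ≈ 282.09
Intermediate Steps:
sqrt(Q + h(-543, -276)) = sqrt(79849 - 276) = sqrt(79573)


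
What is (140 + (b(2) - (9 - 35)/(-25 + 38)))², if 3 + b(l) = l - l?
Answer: 19321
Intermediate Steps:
b(l) = -3 (b(l) = -3 + (l - l) = -3 + 0 = -3)
(140 + (b(2) - (9 - 35)/(-25 + 38)))² = (140 + (-3 - (9 - 35)/(-25 + 38)))² = (140 + (-3 - (-26)/13))² = (140 + (-3 - 1*(-2)))² = (140 + (-3 + 2))² = (140 - 1)² = 139² = 19321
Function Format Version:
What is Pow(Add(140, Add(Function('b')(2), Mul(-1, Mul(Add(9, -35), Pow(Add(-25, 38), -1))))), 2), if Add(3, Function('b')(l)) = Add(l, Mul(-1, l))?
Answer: 19321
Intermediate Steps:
Function('b')(l) = -3 (Function('b')(l) = Add(-3, Add(l, Mul(-1, l))) = Add(-3, 0) = -3)
Pow(Add(140, Add(Function('b')(2), Mul(-1, Mul(Add(9, -35), Pow(Add(-25, 38), -1))))), 2) = Pow(Add(140, Add(-3, Mul(-1, Mul(Add(9, -35), Pow(Add(-25, 38), -1))))), 2) = Pow(Add(140, Add(-3, Mul(-1, Mul(-26, Pow(13, -1))))), 2) = Pow(Add(140, Add(-3, Mul(-1, Mul(-26, Rational(1, 13))))), 2) = Pow(Add(140, Add(-3, Mul(-1, -2))), 2) = Pow(Add(140, Add(-3, 2)), 2) = Pow(Add(140, -1), 2) = Pow(139, 2) = 19321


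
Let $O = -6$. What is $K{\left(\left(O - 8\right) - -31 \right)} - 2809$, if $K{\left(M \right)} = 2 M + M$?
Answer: $-2758$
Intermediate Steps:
$K{\left(M \right)} = 3 M$
$K{\left(\left(O - 8\right) - -31 \right)} - 2809 = 3 \left(\left(-6 - 8\right) - -31\right) - 2809 = 3 \left(-14 + 31\right) - 2809 = 3 \cdot 17 - 2809 = 51 - 2809 = -2758$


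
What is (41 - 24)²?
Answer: 289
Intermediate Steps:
(41 - 24)² = 17² = 289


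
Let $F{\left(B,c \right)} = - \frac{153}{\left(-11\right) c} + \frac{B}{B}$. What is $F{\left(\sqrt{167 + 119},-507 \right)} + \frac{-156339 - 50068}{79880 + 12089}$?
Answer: $- \frac{217430661}{170970371} \approx -1.2717$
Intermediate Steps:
$F{\left(B,c \right)} = 1 + \frac{153}{11 c}$ ($F{\left(B,c \right)} = - 153 \left(- \frac{1}{11 c}\right) + 1 = \frac{153}{11 c} + 1 = 1 + \frac{153}{11 c}$)
$F{\left(\sqrt{167 + 119},-507 \right)} + \frac{-156339 - 50068}{79880 + 12089} = \frac{\frac{153}{11} - 507}{-507} + \frac{-156339 - 50068}{79880 + 12089} = \left(- \frac{1}{507}\right) \left(- \frac{5424}{11}\right) - \frac{206407}{91969} = \frac{1808}{1859} - \frac{206407}{91969} = - \frac{217430661}{170970371}$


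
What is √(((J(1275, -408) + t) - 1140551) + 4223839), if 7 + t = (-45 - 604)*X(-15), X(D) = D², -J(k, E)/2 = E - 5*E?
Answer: 2*√733498 ≈ 1712.9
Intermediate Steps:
J(k, E) = 8*E (J(k, E) = -2*(E - 5*E) = -(-8)*E = 8*E)
t = -146032 (t = -7 + (-45 - 604)*(-15)² = -7 - 649*225 = -7 - 146025 = -146032)
√(((J(1275, -408) + t) - 1140551) + 4223839) = √(((8*(-408) - 146032) - 1140551) + 4223839) = √(((-3264 - 146032) - 1140551) + 4223839) = √((-149296 - 1140551) + 4223839) = √(-1289847 + 4223839) = √2933992 = 2*√733498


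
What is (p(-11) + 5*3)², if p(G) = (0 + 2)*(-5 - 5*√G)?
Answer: -1075 - 100*I*√11 ≈ -1075.0 - 331.66*I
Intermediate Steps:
p(G) = -10 - 10*√G (p(G) = 2*(-5 - 5*√G) = -10 - 10*√G)
(p(-11) + 5*3)² = ((-10 - 10*I*√11) + 5*3)² = ((-10 - 10*I*√11) + 15)² = (5 - 10*I*√11)²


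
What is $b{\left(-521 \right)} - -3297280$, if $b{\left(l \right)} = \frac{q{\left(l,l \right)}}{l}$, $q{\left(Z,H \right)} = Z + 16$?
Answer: $\frac{1717883385}{521} \approx 3.2973 \cdot 10^{6}$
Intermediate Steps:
$q{\left(Z,H \right)} = 16 + Z$
$b{\left(l \right)} = \frac{16 + l}{l}$
$b{\left(-521 \right)} - -3297280 = \frac{16 - 521}{-521} - -3297280 = \left(- \frac{1}{521}\right) \left(-505\right) + 3297280 = \frac{505}{521} + 3297280 = \frac{1717883385}{521}$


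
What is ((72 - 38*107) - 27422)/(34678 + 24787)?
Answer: -4488/8495 ≈ -0.52831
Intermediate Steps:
((72 - 38*107) - 27422)/(34678 + 24787) = ((72 - 4066) - 27422)/59465 = (-3994 - 27422)*(1/59465) = -31416*1/59465 = -4488/8495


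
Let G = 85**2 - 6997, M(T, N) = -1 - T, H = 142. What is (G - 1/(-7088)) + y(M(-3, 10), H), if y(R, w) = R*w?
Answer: 3629057/7088 ≈ 512.00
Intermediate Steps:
G = 228 (G = 7225 - 6997 = 228)
(G - 1/(-7088)) + y(M(-3, 10), H) = (228 - 1/(-7088)) + (-1 - 1*(-3))*142 = (228 - 1*(-1/7088)) + (-1 + 3)*142 = (228 + 1/7088) + 2*142 = 1616065/7088 + 284 = 3629057/7088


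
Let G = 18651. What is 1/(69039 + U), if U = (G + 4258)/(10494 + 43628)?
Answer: 54122/3736551667 ≈ 1.4484e-5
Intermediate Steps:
U = 22909/54122 (U = (18651 + 4258)/(10494 + 43628) = 22909/54122 ≈ 0.42328)
1/(69039 + U) = 1/(69039 + 22909/54122) = 1/(3736551667/54122) = 54122/3736551667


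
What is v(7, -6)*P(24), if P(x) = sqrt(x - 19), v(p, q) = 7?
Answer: 7*sqrt(5) ≈ 15.652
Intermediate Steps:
P(x) = sqrt(-19 + x)
v(7, -6)*P(24) = 7*sqrt(-19 + 24) = 7*sqrt(5)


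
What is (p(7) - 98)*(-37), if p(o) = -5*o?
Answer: 4921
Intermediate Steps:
(p(7) - 98)*(-37) = (-5*7 - 98)*(-37) = (-35 - 98)*(-37) = -133*(-37) = 4921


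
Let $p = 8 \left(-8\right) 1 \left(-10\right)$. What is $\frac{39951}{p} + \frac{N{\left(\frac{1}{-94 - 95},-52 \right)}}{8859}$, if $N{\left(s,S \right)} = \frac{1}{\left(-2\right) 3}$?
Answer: $\frac{1061777407}{17009280} \approx 62.423$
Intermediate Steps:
$p = 640$ ($p = \left(-64\right) \left(-10\right) = 640$)
$N{\left(s,S \right)} = - \frac{1}{6}$ ($N{\left(s,S \right)} = \frac{1}{-6} = - \frac{1}{6}$)
$\frac{39951}{p} + \frac{N{\left(\frac{1}{-94 - 95},-52 \right)}}{8859} = \frac{39951}{640} - \frac{1}{6 \cdot 8859} = 39951 \cdot \frac{1}{640} - \frac{1}{53154} = \frac{39951}{640} - \frac{1}{53154} = \frac{1061777407}{17009280}$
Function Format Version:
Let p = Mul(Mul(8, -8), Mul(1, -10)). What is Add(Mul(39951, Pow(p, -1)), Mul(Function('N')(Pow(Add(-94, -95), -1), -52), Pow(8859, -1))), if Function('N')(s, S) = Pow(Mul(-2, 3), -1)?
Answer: Rational(1061777407, 17009280) ≈ 62.423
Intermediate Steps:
p = 640 (p = Mul(-64, -10) = 640)
Function('N')(s, S) = Rational(-1, 6) (Function('N')(s, S) = Pow(-6, -1) = Rational(-1, 6))
Add(Mul(39951, Pow(p, -1)), Mul(Function('N')(Pow(Add(-94, -95), -1), -52), Pow(8859, -1))) = Add(Mul(39951, Pow(640, -1)), Mul(Rational(-1, 6), Pow(8859, -1))) = Add(Mul(39951, Rational(1, 640)), Mul(Rational(-1, 6), Rational(1, 8859))) = Add(Rational(39951, 640), Rational(-1, 53154)) = Rational(1061777407, 17009280)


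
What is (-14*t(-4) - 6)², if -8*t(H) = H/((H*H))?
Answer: 10609/256 ≈ 41.441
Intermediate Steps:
t(H) = -1/(8*H) (t(H) = -H/(8*(H*H)) = -H/(8*(H²)) = -H/(8*H²) = -1/(8*H))
(-14*t(-4) - 6)² = (-(-7)/(4*(-4)) - 6)² = (-(-7)*(-1)/(4*4) - 6)² = (-14*1/32 - 6)² = (-7/16 - 6)² = (-103/16)² = 10609/256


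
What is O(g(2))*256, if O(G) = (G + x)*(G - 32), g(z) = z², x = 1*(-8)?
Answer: 28672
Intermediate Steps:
x = -8
O(G) = (-32 + G)*(-8 + G) (O(G) = (G - 8)*(G - 32) = (-8 + G)*(-32 + G) = (-32 + G)*(-8 + G))
O(g(2))*256 = (256 + (2²)² - 40*2²)*256 = (256 + 4² - 40*4)*256 = (256 + 16 - 160)*256 = 112*256 = 28672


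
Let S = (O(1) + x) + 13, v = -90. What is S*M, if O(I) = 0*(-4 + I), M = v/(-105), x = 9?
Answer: 132/7 ≈ 18.857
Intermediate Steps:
M = 6/7 (M = -90/(-105) = -90*(-1/105) = 6/7 ≈ 0.85714)
O(I) = 0
S = 22 (S = (0 + 9) + 13 = 9 + 13 = 22)
S*M = 22*(6/7) = 132/7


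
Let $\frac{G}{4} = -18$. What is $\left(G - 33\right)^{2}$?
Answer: $11025$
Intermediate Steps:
$G = -72$ ($G = 4 \left(-18\right) = -72$)
$\left(G - 33\right)^{2} = \left(-72 - 33\right)^{2} = \left(-105\right)^{2} = 11025$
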